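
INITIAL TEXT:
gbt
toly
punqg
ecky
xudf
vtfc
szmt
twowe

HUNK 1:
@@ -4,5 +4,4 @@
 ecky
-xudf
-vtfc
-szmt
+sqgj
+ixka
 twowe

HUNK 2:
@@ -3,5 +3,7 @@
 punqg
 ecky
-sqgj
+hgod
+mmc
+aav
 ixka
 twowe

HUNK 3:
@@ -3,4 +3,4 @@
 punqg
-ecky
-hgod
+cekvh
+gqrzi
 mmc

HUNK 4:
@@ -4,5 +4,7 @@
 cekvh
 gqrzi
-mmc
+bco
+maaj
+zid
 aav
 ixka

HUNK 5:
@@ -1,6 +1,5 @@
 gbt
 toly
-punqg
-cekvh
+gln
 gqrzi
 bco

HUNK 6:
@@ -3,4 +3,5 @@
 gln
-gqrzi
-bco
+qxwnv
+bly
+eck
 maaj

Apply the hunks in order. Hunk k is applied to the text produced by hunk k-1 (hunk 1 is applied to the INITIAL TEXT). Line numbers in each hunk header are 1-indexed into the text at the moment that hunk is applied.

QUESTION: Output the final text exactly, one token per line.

Hunk 1: at line 4 remove [xudf,vtfc,szmt] add [sqgj,ixka] -> 7 lines: gbt toly punqg ecky sqgj ixka twowe
Hunk 2: at line 3 remove [sqgj] add [hgod,mmc,aav] -> 9 lines: gbt toly punqg ecky hgod mmc aav ixka twowe
Hunk 3: at line 3 remove [ecky,hgod] add [cekvh,gqrzi] -> 9 lines: gbt toly punqg cekvh gqrzi mmc aav ixka twowe
Hunk 4: at line 4 remove [mmc] add [bco,maaj,zid] -> 11 lines: gbt toly punqg cekvh gqrzi bco maaj zid aav ixka twowe
Hunk 5: at line 1 remove [punqg,cekvh] add [gln] -> 10 lines: gbt toly gln gqrzi bco maaj zid aav ixka twowe
Hunk 6: at line 3 remove [gqrzi,bco] add [qxwnv,bly,eck] -> 11 lines: gbt toly gln qxwnv bly eck maaj zid aav ixka twowe

Answer: gbt
toly
gln
qxwnv
bly
eck
maaj
zid
aav
ixka
twowe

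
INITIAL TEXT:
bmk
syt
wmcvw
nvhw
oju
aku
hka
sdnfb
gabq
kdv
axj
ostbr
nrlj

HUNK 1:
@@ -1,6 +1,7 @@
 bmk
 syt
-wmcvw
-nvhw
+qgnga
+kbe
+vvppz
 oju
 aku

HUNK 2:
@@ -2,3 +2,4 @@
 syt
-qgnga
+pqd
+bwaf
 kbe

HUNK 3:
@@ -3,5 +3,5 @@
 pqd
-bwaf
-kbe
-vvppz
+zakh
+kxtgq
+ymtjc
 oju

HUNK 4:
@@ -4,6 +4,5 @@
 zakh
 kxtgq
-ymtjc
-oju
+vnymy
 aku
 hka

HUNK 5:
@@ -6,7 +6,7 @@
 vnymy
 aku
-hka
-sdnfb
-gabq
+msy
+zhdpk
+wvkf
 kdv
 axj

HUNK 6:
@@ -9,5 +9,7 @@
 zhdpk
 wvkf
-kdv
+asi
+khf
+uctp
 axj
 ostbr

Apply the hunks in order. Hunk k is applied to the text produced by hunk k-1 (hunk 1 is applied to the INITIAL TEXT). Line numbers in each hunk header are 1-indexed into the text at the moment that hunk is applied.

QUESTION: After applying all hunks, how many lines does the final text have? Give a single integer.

Hunk 1: at line 1 remove [wmcvw,nvhw] add [qgnga,kbe,vvppz] -> 14 lines: bmk syt qgnga kbe vvppz oju aku hka sdnfb gabq kdv axj ostbr nrlj
Hunk 2: at line 2 remove [qgnga] add [pqd,bwaf] -> 15 lines: bmk syt pqd bwaf kbe vvppz oju aku hka sdnfb gabq kdv axj ostbr nrlj
Hunk 3: at line 3 remove [bwaf,kbe,vvppz] add [zakh,kxtgq,ymtjc] -> 15 lines: bmk syt pqd zakh kxtgq ymtjc oju aku hka sdnfb gabq kdv axj ostbr nrlj
Hunk 4: at line 4 remove [ymtjc,oju] add [vnymy] -> 14 lines: bmk syt pqd zakh kxtgq vnymy aku hka sdnfb gabq kdv axj ostbr nrlj
Hunk 5: at line 6 remove [hka,sdnfb,gabq] add [msy,zhdpk,wvkf] -> 14 lines: bmk syt pqd zakh kxtgq vnymy aku msy zhdpk wvkf kdv axj ostbr nrlj
Hunk 6: at line 9 remove [kdv] add [asi,khf,uctp] -> 16 lines: bmk syt pqd zakh kxtgq vnymy aku msy zhdpk wvkf asi khf uctp axj ostbr nrlj
Final line count: 16

Answer: 16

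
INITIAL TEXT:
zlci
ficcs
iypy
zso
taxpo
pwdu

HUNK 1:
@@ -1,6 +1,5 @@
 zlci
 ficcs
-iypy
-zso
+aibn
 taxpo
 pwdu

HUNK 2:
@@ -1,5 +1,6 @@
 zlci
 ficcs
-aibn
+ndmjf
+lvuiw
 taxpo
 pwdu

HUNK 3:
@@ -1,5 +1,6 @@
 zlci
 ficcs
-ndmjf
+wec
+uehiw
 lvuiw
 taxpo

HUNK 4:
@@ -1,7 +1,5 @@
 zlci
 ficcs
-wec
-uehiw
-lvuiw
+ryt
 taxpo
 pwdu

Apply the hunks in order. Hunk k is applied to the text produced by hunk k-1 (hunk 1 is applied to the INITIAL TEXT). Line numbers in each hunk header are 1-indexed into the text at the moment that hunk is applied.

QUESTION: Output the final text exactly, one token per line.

Hunk 1: at line 1 remove [iypy,zso] add [aibn] -> 5 lines: zlci ficcs aibn taxpo pwdu
Hunk 2: at line 1 remove [aibn] add [ndmjf,lvuiw] -> 6 lines: zlci ficcs ndmjf lvuiw taxpo pwdu
Hunk 3: at line 1 remove [ndmjf] add [wec,uehiw] -> 7 lines: zlci ficcs wec uehiw lvuiw taxpo pwdu
Hunk 4: at line 1 remove [wec,uehiw,lvuiw] add [ryt] -> 5 lines: zlci ficcs ryt taxpo pwdu

Answer: zlci
ficcs
ryt
taxpo
pwdu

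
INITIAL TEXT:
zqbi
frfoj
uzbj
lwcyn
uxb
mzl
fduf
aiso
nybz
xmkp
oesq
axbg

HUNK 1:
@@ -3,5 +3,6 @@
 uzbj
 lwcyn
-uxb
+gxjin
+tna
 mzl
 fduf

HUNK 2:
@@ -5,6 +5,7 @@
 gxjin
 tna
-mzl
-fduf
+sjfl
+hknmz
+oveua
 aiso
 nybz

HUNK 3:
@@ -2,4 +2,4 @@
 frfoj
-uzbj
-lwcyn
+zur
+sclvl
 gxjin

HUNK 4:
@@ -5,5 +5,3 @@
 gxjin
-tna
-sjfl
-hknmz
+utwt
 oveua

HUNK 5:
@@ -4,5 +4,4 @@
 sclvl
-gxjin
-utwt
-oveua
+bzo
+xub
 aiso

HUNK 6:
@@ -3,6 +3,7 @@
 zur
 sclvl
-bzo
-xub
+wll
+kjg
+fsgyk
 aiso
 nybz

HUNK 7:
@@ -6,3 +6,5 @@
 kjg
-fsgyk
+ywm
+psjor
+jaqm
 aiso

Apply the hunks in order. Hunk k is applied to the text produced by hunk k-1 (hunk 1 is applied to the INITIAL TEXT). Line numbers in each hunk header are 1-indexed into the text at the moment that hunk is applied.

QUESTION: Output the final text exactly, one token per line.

Hunk 1: at line 3 remove [uxb] add [gxjin,tna] -> 13 lines: zqbi frfoj uzbj lwcyn gxjin tna mzl fduf aiso nybz xmkp oesq axbg
Hunk 2: at line 5 remove [mzl,fduf] add [sjfl,hknmz,oveua] -> 14 lines: zqbi frfoj uzbj lwcyn gxjin tna sjfl hknmz oveua aiso nybz xmkp oesq axbg
Hunk 3: at line 2 remove [uzbj,lwcyn] add [zur,sclvl] -> 14 lines: zqbi frfoj zur sclvl gxjin tna sjfl hknmz oveua aiso nybz xmkp oesq axbg
Hunk 4: at line 5 remove [tna,sjfl,hknmz] add [utwt] -> 12 lines: zqbi frfoj zur sclvl gxjin utwt oveua aiso nybz xmkp oesq axbg
Hunk 5: at line 4 remove [gxjin,utwt,oveua] add [bzo,xub] -> 11 lines: zqbi frfoj zur sclvl bzo xub aiso nybz xmkp oesq axbg
Hunk 6: at line 3 remove [bzo,xub] add [wll,kjg,fsgyk] -> 12 lines: zqbi frfoj zur sclvl wll kjg fsgyk aiso nybz xmkp oesq axbg
Hunk 7: at line 6 remove [fsgyk] add [ywm,psjor,jaqm] -> 14 lines: zqbi frfoj zur sclvl wll kjg ywm psjor jaqm aiso nybz xmkp oesq axbg

Answer: zqbi
frfoj
zur
sclvl
wll
kjg
ywm
psjor
jaqm
aiso
nybz
xmkp
oesq
axbg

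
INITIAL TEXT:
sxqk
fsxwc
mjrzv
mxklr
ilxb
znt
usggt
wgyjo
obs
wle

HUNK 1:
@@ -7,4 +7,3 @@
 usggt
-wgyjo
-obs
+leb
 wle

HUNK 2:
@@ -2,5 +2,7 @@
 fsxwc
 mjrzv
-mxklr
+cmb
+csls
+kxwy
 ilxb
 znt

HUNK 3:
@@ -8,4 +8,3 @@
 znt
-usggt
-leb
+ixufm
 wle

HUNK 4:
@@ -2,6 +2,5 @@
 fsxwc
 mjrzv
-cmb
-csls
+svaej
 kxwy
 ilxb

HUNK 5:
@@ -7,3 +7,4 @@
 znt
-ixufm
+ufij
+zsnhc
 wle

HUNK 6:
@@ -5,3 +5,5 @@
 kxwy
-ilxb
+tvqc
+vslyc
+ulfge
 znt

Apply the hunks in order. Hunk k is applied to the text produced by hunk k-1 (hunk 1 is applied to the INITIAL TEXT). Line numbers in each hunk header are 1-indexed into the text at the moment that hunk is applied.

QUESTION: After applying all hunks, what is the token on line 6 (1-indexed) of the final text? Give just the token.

Answer: tvqc

Derivation:
Hunk 1: at line 7 remove [wgyjo,obs] add [leb] -> 9 lines: sxqk fsxwc mjrzv mxklr ilxb znt usggt leb wle
Hunk 2: at line 2 remove [mxklr] add [cmb,csls,kxwy] -> 11 lines: sxqk fsxwc mjrzv cmb csls kxwy ilxb znt usggt leb wle
Hunk 3: at line 8 remove [usggt,leb] add [ixufm] -> 10 lines: sxqk fsxwc mjrzv cmb csls kxwy ilxb znt ixufm wle
Hunk 4: at line 2 remove [cmb,csls] add [svaej] -> 9 lines: sxqk fsxwc mjrzv svaej kxwy ilxb znt ixufm wle
Hunk 5: at line 7 remove [ixufm] add [ufij,zsnhc] -> 10 lines: sxqk fsxwc mjrzv svaej kxwy ilxb znt ufij zsnhc wle
Hunk 6: at line 5 remove [ilxb] add [tvqc,vslyc,ulfge] -> 12 lines: sxqk fsxwc mjrzv svaej kxwy tvqc vslyc ulfge znt ufij zsnhc wle
Final line 6: tvqc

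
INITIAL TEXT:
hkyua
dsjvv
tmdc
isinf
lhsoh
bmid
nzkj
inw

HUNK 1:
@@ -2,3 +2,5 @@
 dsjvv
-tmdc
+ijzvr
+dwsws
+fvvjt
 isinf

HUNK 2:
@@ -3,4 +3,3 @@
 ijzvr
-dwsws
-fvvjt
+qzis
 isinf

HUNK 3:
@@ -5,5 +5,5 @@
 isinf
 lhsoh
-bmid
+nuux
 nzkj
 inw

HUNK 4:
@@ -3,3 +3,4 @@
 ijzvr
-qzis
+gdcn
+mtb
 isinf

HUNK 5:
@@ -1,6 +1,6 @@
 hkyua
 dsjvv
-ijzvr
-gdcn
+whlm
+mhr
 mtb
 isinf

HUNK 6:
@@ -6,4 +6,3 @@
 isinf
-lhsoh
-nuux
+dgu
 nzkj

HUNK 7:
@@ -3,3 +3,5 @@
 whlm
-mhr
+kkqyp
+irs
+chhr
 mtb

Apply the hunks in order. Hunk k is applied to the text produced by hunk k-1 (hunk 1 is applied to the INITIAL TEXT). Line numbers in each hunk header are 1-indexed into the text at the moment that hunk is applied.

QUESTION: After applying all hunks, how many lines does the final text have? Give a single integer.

Hunk 1: at line 2 remove [tmdc] add [ijzvr,dwsws,fvvjt] -> 10 lines: hkyua dsjvv ijzvr dwsws fvvjt isinf lhsoh bmid nzkj inw
Hunk 2: at line 3 remove [dwsws,fvvjt] add [qzis] -> 9 lines: hkyua dsjvv ijzvr qzis isinf lhsoh bmid nzkj inw
Hunk 3: at line 5 remove [bmid] add [nuux] -> 9 lines: hkyua dsjvv ijzvr qzis isinf lhsoh nuux nzkj inw
Hunk 4: at line 3 remove [qzis] add [gdcn,mtb] -> 10 lines: hkyua dsjvv ijzvr gdcn mtb isinf lhsoh nuux nzkj inw
Hunk 5: at line 1 remove [ijzvr,gdcn] add [whlm,mhr] -> 10 lines: hkyua dsjvv whlm mhr mtb isinf lhsoh nuux nzkj inw
Hunk 6: at line 6 remove [lhsoh,nuux] add [dgu] -> 9 lines: hkyua dsjvv whlm mhr mtb isinf dgu nzkj inw
Hunk 7: at line 3 remove [mhr] add [kkqyp,irs,chhr] -> 11 lines: hkyua dsjvv whlm kkqyp irs chhr mtb isinf dgu nzkj inw
Final line count: 11

Answer: 11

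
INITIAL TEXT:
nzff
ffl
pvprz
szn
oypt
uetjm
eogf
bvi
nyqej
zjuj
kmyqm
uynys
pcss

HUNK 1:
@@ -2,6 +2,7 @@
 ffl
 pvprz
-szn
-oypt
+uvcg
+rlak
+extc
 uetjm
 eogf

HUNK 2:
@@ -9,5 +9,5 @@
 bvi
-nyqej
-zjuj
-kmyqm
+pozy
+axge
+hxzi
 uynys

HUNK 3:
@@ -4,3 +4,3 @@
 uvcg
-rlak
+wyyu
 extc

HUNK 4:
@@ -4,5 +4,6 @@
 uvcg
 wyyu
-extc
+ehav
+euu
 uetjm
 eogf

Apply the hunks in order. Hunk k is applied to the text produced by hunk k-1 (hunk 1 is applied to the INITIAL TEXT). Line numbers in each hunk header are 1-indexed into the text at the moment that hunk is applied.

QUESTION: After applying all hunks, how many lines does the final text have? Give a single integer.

Answer: 15

Derivation:
Hunk 1: at line 2 remove [szn,oypt] add [uvcg,rlak,extc] -> 14 lines: nzff ffl pvprz uvcg rlak extc uetjm eogf bvi nyqej zjuj kmyqm uynys pcss
Hunk 2: at line 9 remove [nyqej,zjuj,kmyqm] add [pozy,axge,hxzi] -> 14 lines: nzff ffl pvprz uvcg rlak extc uetjm eogf bvi pozy axge hxzi uynys pcss
Hunk 3: at line 4 remove [rlak] add [wyyu] -> 14 lines: nzff ffl pvprz uvcg wyyu extc uetjm eogf bvi pozy axge hxzi uynys pcss
Hunk 4: at line 4 remove [extc] add [ehav,euu] -> 15 lines: nzff ffl pvprz uvcg wyyu ehav euu uetjm eogf bvi pozy axge hxzi uynys pcss
Final line count: 15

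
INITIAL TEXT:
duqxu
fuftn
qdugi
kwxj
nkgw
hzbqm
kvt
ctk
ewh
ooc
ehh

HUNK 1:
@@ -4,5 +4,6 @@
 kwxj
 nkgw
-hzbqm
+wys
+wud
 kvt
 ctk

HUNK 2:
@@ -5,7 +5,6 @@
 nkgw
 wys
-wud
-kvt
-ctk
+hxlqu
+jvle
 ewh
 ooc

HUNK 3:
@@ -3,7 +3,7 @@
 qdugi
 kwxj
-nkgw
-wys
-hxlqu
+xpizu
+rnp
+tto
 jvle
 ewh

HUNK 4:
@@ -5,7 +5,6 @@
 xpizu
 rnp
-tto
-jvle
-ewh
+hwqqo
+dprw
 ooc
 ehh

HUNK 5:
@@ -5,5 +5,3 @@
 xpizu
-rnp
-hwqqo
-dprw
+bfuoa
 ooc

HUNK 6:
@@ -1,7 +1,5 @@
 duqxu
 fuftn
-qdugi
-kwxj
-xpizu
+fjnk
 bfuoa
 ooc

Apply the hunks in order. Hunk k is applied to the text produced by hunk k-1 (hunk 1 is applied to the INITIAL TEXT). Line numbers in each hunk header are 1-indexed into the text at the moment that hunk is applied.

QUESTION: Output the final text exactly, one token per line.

Hunk 1: at line 4 remove [hzbqm] add [wys,wud] -> 12 lines: duqxu fuftn qdugi kwxj nkgw wys wud kvt ctk ewh ooc ehh
Hunk 2: at line 5 remove [wud,kvt,ctk] add [hxlqu,jvle] -> 11 lines: duqxu fuftn qdugi kwxj nkgw wys hxlqu jvle ewh ooc ehh
Hunk 3: at line 3 remove [nkgw,wys,hxlqu] add [xpizu,rnp,tto] -> 11 lines: duqxu fuftn qdugi kwxj xpizu rnp tto jvle ewh ooc ehh
Hunk 4: at line 5 remove [tto,jvle,ewh] add [hwqqo,dprw] -> 10 lines: duqxu fuftn qdugi kwxj xpizu rnp hwqqo dprw ooc ehh
Hunk 5: at line 5 remove [rnp,hwqqo,dprw] add [bfuoa] -> 8 lines: duqxu fuftn qdugi kwxj xpizu bfuoa ooc ehh
Hunk 6: at line 1 remove [qdugi,kwxj,xpizu] add [fjnk] -> 6 lines: duqxu fuftn fjnk bfuoa ooc ehh

Answer: duqxu
fuftn
fjnk
bfuoa
ooc
ehh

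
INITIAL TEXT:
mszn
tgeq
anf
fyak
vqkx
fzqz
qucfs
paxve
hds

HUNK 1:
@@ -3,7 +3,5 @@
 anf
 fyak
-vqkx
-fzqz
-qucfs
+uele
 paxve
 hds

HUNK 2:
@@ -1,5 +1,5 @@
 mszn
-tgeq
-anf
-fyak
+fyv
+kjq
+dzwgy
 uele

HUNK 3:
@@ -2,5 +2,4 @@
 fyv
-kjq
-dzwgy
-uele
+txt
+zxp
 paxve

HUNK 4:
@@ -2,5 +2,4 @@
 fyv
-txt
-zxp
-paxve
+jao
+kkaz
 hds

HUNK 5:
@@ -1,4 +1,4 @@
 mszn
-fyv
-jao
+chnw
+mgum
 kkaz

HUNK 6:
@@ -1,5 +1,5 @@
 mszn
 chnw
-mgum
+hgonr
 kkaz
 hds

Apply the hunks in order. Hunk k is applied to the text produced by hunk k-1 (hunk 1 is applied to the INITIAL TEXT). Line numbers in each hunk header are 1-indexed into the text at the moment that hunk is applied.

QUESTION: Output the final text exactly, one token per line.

Answer: mszn
chnw
hgonr
kkaz
hds

Derivation:
Hunk 1: at line 3 remove [vqkx,fzqz,qucfs] add [uele] -> 7 lines: mszn tgeq anf fyak uele paxve hds
Hunk 2: at line 1 remove [tgeq,anf,fyak] add [fyv,kjq,dzwgy] -> 7 lines: mszn fyv kjq dzwgy uele paxve hds
Hunk 3: at line 2 remove [kjq,dzwgy,uele] add [txt,zxp] -> 6 lines: mszn fyv txt zxp paxve hds
Hunk 4: at line 2 remove [txt,zxp,paxve] add [jao,kkaz] -> 5 lines: mszn fyv jao kkaz hds
Hunk 5: at line 1 remove [fyv,jao] add [chnw,mgum] -> 5 lines: mszn chnw mgum kkaz hds
Hunk 6: at line 1 remove [mgum] add [hgonr] -> 5 lines: mszn chnw hgonr kkaz hds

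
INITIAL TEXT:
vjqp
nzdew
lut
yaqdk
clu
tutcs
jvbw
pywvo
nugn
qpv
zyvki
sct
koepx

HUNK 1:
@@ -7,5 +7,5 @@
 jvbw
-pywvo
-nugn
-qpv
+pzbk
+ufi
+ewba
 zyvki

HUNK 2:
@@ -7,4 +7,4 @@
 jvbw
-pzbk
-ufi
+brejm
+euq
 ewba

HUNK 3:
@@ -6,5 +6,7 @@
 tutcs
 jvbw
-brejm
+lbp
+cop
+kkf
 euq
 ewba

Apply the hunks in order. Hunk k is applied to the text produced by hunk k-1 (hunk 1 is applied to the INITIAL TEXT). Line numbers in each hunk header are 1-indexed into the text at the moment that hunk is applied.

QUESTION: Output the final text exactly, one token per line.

Answer: vjqp
nzdew
lut
yaqdk
clu
tutcs
jvbw
lbp
cop
kkf
euq
ewba
zyvki
sct
koepx

Derivation:
Hunk 1: at line 7 remove [pywvo,nugn,qpv] add [pzbk,ufi,ewba] -> 13 lines: vjqp nzdew lut yaqdk clu tutcs jvbw pzbk ufi ewba zyvki sct koepx
Hunk 2: at line 7 remove [pzbk,ufi] add [brejm,euq] -> 13 lines: vjqp nzdew lut yaqdk clu tutcs jvbw brejm euq ewba zyvki sct koepx
Hunk 3: at line 6 remove [brejm] add [lbp,cop,kkf] -> 15 lines: vjqp nzdew lut yaqdk clu tutcs jvbw lbp cop kkf euq ewba zyvki sct koepx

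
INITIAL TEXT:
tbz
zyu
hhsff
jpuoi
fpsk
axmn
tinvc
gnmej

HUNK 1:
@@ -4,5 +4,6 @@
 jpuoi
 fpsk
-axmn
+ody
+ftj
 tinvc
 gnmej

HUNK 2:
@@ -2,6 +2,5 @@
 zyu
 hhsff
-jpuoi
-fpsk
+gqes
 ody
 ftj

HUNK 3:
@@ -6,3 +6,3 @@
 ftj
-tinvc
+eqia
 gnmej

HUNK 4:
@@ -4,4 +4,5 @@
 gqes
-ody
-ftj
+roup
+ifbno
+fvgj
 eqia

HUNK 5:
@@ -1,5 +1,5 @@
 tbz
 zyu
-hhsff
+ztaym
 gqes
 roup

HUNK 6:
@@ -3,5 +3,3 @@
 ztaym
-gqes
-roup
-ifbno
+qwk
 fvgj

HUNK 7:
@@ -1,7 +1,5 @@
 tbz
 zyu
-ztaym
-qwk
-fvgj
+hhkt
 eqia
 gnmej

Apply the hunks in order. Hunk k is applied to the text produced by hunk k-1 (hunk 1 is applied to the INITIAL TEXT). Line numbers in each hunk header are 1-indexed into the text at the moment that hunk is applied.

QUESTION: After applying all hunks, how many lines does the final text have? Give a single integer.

Answer: 5

Derivation:
Hunk 1: at line 4 remove [axmn] add [ody,ftj] -> 9 lines: tbz zyu hhsff jpuoi fpsk ody ftj tinvc gnmej
Hunk 2: at line 2 remove [jpuoi,fpsk] add [gqes] -> 8 lines: tbz zyu hhsff gqes ody ftj tinvc gnmej
Hunk 3: at line 6 remove [tinvc] add [eqia] -> 8 lines: tbz zyu hhsff gqes ody ftj eqia gnmej
Hunk 4: at line 4 remove [ody,ftj] add [roup,ifbno,fvgj] -> 9 lines: tbz zyu hhsff gqes roup ifbno fvgj eqia gnmej
Hunk 5: at line 1 remove [hhsff] add [ztaym] -> 9 lines: tbz zyu ztaym gqes roup ifbno fvgj eqia gnmej
Hunk 6: at line 3 remove [gqes,roup,ifbno] add [qwk] -> 7 lines: tbz zyu ztaym qwk fvgj eqia gnmej
Hunk 7: at line 1 remove [ztaym,qwk,fvgj] add [hhkt] -> 5 lines: tbz zyu hhkt eqia gnmej
Final line count: 5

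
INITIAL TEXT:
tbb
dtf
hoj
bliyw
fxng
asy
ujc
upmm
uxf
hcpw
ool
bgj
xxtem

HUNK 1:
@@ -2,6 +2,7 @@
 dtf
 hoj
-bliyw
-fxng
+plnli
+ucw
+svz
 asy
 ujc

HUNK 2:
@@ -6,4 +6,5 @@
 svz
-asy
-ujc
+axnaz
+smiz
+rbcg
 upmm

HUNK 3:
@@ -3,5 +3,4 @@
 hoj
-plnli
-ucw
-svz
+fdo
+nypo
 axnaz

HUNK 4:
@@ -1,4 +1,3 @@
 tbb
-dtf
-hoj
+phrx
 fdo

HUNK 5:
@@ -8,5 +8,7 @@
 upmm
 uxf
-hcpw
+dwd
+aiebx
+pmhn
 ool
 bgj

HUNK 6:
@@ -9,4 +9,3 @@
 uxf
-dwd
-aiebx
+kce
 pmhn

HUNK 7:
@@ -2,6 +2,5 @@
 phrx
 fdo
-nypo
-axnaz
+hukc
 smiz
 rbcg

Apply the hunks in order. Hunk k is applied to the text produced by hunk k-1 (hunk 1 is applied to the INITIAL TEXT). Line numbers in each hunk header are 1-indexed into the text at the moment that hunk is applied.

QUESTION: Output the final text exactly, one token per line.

Answer: tbb
phrx
fdo
hukc
smiz
rbcg
upmm
uxf
kce
pmhn
ool
bgj
xxtem

Derivation:
Hunk 1: at line 2 remove [bliyw,fxng] add [plnli,ucw,svz] -> 14 lines: tbb dtf hoj plnli ucw svz asy ujc upmm uxf hcpw ool bgj xxtem
Hunk 2: at line 6 remove [asy,ujc] add [axnaz,smiz,rbcg] -> 15 lines: tbb dtf hoj plnli ucw svz axnaz smiz rbcg upmm uxf hcpw ool bgj xxtem
Hunk 3: at line 3 remove [plnli,ucw,svz] add [fdo,nypo] -> 14 lines: tbb dtf hoj fdo nypo axnaz smiz rbcg upmm uxf hcpw ool bgj xxtem
Hunk 4: at line 1 remove [dtf,hoj] add [phrx] -> 13 lines: tbb phrx fdo nypo axnaz smiz rbcg upmm uxf hcpw ool bgj xxtem
Hunk 5: at line 8 remove [hcpw] add [dwd,aiebx,pmhn] -> 15 lines: tbb phrx fdo nypo axnaz smiz rbcg upmm uxf dwd aiebx pmhn ool bgj xxtem
Hunk 6: at line 9 remove [dwd,aiebx] add [kce] -> 14 lines: tbb phrx fdo nypo axnaz smiz rbcg upmm uxf kce pmhn ool bgj xxtem
Hunk 7: at line 2 remove [nypo,axnaz] add [hukc] -> 13 lines: tbb phrx fdo hukc smiz rbcg upmm uxf kce pmhn ool bgj xxtem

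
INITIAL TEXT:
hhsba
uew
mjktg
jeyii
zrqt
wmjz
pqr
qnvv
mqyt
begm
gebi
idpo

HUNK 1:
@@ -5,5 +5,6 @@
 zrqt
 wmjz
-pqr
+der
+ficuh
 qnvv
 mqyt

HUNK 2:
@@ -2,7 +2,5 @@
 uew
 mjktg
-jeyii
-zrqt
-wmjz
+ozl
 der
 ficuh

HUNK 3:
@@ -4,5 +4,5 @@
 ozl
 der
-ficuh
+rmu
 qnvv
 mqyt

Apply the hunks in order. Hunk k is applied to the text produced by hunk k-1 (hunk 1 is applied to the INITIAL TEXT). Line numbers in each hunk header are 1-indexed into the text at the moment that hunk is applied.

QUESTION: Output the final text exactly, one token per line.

Hunk 1: at line 5 remove [pqr] add [der,ficuh] -> 13 lines: hhsba uew mjktg jeyii zrqt wmjz der ficuh qnvv mqyt begm gebi idpo
Hunk 2: at line 2 remove [jeyii,zrqt,wmjz] add [ozl] -> 11 lines: hhsba uew mjktg ozl der ficuh qnvv mqyt begm gebi idpo
Hunk 3: at line 4 remove [ficuh] add [rmu] -> 11 lines: hhsba uew mjktg ozl der rmu qnvv mqyt begm gebi idpo

Answer: hhsba
uew
mjktg
ozl
der
rmu
qnvv
mqyt
begm
gebi
idpo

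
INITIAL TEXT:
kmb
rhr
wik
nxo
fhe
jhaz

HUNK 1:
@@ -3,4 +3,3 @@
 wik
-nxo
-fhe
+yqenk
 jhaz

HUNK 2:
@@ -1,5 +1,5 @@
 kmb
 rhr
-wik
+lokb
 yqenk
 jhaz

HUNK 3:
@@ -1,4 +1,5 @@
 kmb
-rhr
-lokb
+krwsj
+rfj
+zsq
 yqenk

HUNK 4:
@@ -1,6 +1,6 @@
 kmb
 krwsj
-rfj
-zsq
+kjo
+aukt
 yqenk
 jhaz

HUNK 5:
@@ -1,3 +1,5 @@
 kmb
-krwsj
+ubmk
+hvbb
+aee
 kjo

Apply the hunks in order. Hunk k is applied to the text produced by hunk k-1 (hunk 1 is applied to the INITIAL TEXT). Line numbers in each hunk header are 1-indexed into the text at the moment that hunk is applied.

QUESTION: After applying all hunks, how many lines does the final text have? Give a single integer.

Hunk 1: at line 3 remove [nxo,fhe] add [yqenk] -> 5 lines: kmb rhr wik yqenk jhaz
Hunk 2: at line 1 remove [wik] add [lokb] -> 5 lines: kmb rhr lokb yqenk jhaz
Hunk 3: at line 1 remove [rhr,lokb] add [krwsj,rfj,zsq] -> 6 lines: kmb krwsj rfj zsq yqenk jhaz
Hunk 4: at line 1 remove [rfj,zsq] add [kjo,aukt] -> 6 lines: kmb krwsj kjo aukt yqenk jhaz
Hunk 5: at line 1 remove [krwsj] add [ubmk,hvbb,aee] -> 8 lines: kmb ubmk hvbb aee kjo aukt yqenk jhaz
Final line count: 8

Answer: 8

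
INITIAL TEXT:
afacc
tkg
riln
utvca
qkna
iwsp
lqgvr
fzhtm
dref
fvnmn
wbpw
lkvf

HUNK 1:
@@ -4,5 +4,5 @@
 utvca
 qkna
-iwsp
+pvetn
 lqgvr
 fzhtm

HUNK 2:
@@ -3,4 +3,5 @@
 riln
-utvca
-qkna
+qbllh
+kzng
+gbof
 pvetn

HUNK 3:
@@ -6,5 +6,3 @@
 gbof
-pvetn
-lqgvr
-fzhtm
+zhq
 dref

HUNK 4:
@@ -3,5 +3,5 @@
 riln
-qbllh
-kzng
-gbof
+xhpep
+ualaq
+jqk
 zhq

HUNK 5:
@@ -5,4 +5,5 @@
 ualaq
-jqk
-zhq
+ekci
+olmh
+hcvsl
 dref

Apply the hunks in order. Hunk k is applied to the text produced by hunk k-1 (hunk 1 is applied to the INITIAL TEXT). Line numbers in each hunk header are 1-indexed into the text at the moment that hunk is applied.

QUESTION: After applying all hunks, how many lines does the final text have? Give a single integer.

Answer: 12

Derivation:
Hunk 1: at line 4 remove [iwsp] add [pvetn] -> 12 lines: afacc tkg riln utvca qkna pvetn lqgvr fzhtm dref fvnmn wbpw lkvf
Hunk 2: at line 3 remove [utvca,qkna] add [qbllh,kzng,gbof] -> 13 lines: afacc tkg riln qbllh kzng gbof pvetn lqgvr fzhtm dref fvnmn wbpw lkvf
Hunk 3: at line 6 remove [pvetn,lqgvr,fzhtm] add [zhq] -> 11 lines: afacc tkg riln qbllh kzng gbof zhq dref fvnmn wbpw lkvf
Hunk 4: at line 3 remove [qbllh,kzng,gbof] add [xhpep,ualaq,jqk] -> 11 lines: afacc tkg riln xhpep ualaq jqk zhq dref fvnmn wbpw lkvf
Hunk 5: at line 5 remove [jqk,zhq] add [ekci,olmh,hcvsl] -> 12 lines: afacc tkg riln xhpep ualaq ekci olmh hcvsl dref fvnmn wbpw lkvf
Final line count: 12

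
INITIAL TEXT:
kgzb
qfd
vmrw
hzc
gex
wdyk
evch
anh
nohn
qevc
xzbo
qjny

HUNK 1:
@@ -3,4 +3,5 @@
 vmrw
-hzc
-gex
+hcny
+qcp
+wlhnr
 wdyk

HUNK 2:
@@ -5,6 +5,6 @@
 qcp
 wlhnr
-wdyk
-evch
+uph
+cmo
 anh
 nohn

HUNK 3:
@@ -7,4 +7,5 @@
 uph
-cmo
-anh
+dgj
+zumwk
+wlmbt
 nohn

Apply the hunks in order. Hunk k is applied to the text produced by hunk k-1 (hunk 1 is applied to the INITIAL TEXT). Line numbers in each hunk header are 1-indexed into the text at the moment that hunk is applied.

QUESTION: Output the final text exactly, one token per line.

Hunk 1: at line 3 remove [hzc,gex] add [hcny,qcp,wlhnr] -> 13 lines: kgzb qfd vmrw hcny qcp wlhnr wdyk evch anh nohn qevc xzbo qjny
Hunk 2: at line 5 remove [wdyk,evch] add [uph,cmo] -> 13 lines: kgzb qfd vmrw hcny qcp wlhnr uph cmo anh nohn qevc xzbo qjny
Hunk 3: at line 7 remove [cmo,anh] add [dgj,zumwk,wlmbt] -> 14 lines: kgzb qfd vmrw hcny qcp wlhnr uph dgj zumwk wlmbt nohn qevc xzbo qjny

Answer: kgzb
qfd
vmrw
hcny
qcp
wlhnr
uph
dgj
zumwk
wlmbt
nohn
qevc
xzbo
qjny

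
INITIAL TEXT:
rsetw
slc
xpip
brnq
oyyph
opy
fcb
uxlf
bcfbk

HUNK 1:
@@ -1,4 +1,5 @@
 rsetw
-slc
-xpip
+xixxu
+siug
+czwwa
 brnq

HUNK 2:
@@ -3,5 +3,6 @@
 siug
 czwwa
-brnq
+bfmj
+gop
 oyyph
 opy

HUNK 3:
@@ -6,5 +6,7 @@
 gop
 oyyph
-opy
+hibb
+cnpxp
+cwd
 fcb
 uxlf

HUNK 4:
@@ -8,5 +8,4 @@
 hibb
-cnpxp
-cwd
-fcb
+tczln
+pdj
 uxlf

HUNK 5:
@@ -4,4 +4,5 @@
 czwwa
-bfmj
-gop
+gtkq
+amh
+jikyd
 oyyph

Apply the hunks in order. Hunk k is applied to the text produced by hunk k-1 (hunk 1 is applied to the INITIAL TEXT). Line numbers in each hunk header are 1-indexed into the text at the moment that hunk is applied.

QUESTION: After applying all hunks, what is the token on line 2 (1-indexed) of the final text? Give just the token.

Answer: xixxu

Derivation:
Hunk 1: at line 1 remove [slc,xpip] add [xixxu,siug,czwwa] -> 10 lines: rsetw xixxu siug czwwa brnq oyyph opy fcb uxlf bcfbk
Hunk 2: at line 3 remove [brnq] add [bfmj,gop] -> 11 lines: rsetw xixxu siug czwwa bfmj gop oyyph opy fcb uxlf bcfbk
Hunk 3: at line 6 remove [opy] add [hibb,cnpxp,cwd] -> 13 lines: rsetw xixxu siug czwwa bfmj gop oyyph hibb cnpxp cwd fcb uxlf bcfbk
Hunk 4: at line 8 remove [cnpxp,cwd,fcb] add [tczln,pdj] -> 12 lines: rsetw xixxu siug czwwa bfmj gop oyyph hibb tczln pdj uxlf bcfbk
Hunk 5: at line 4 remove [bfmj,gop] add [gtkq,amh,jikyd] -> 13 lines: rsetw xixxu siug czwwa gtkq amh jikyd oyyph hibb tczln pdj uxlf bcfbk
Final line 2: xixxu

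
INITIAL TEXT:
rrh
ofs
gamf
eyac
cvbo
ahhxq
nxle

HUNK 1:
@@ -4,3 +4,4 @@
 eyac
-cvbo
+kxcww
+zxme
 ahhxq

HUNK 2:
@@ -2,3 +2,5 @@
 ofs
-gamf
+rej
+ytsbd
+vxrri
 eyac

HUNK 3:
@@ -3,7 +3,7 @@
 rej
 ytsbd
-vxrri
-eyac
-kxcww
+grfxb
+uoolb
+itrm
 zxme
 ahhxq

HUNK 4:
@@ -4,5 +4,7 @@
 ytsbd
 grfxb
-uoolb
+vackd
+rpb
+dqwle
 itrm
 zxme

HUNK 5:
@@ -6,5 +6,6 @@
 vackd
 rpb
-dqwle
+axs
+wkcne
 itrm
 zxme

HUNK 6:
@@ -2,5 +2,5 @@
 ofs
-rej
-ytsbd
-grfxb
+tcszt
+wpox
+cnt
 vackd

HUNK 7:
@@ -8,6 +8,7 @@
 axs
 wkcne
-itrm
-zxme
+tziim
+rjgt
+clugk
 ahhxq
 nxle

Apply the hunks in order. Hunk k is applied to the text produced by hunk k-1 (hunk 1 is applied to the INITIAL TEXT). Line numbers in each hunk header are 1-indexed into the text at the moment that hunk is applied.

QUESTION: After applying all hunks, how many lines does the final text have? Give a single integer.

Hunk 1: at line 4 remove [cvbo] add [kxcww,zxme] -> 8 lines: rrh ofs gamf eyac kxcww zxme ahhxq nxle
Hunk 2: at line 2 remove [gamf] add [rej,ytsbd,vxrri] -> 10 lines: rrh ofs rej ytsbd vxrri eyac kxcww zxme ahhxq nxle
Hunk 3: at line 3 remove [vxrri,eyac,kxcww] add [grfxb,uoolb,itrm] -> 10 lines: rrh ofs rej ytsbd grfxb uoolb itrm zxme ahhxq nxle
Hunk 4: at line 4 remove [uoolb] add [vackd,rpb,dqwle] -> 12 lines: rrh ofs rej ytsbd grfxb vackd rpb dqwle itrm zxme ahhxq nxle
Hunk 5: at line 6 remove [dqwle] add [axs,wkcne] -> 13 lines: rrh ofs rej ytsbd grfxb vackd rpb axs wkcne itrm zxme ahhxq nxle
Hunk 6: at line 2 remove [rej,ytsbd,grfxb] add [tcszt,wpox,cnt] -> 13 lines: rrh ofs tcszt wpox cnt vackd rpb axs wkcne itrm zxme ahhxq nxle
Hunk 7: at line 8 remove [itrm,zxme] add [tziim,rjgt,clugk] -> 14 lines: rrh ofs tcszt wpox cnt vackd rpb axs wkcne tziim rjgt clugk ahhxq nxle
Final line count: 14

Answer: 14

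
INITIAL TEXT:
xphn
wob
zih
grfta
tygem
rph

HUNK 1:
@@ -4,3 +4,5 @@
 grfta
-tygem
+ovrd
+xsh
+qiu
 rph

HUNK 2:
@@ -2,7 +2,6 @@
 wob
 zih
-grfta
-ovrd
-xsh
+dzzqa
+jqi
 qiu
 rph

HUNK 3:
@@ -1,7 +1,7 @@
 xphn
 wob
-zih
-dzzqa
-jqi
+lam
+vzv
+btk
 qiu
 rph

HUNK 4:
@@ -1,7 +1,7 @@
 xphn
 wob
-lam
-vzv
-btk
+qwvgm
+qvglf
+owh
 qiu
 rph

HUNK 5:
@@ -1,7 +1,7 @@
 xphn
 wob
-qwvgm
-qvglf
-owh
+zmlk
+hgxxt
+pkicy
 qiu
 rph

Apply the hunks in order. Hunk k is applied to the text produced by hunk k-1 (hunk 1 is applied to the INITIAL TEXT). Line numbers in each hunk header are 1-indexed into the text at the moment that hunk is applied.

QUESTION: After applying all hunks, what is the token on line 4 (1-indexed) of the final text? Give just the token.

Hunk 1: at line 4 remove [tygem] add [ovrd,xsh,qiu] -> 8 lines: xphn wob zih grfta ovrd xsh qiu rph
Hunk 2: at line 2 remove [grfta,ovrd,xsh] add [dzzqa,jqi] -> 7 lines: xphn wob zih dzzqa jqi qiu rph
Hunk 3: at line 1 remove [zih,dzzqa,jqi] add [lam,vzv,btk] -> 7 lines: xphn wob lam vzv btk qiu rph
Hunk 4: at line 1 remove [lam,vzv,btk] add [qwvgm,qvglf,owh] -> 7 lines: xphn wob qwvgm qvglf owh qiu rph
Hunk 5: at line 1 remove [qwvgm,qvglf,owh] add [zmlk,hgxxt,pkicy] -> 7 lines: xphn wob zmlk hgxxt pkicy qiu rph
Final line 4: hgxxt

Answer: hgxxt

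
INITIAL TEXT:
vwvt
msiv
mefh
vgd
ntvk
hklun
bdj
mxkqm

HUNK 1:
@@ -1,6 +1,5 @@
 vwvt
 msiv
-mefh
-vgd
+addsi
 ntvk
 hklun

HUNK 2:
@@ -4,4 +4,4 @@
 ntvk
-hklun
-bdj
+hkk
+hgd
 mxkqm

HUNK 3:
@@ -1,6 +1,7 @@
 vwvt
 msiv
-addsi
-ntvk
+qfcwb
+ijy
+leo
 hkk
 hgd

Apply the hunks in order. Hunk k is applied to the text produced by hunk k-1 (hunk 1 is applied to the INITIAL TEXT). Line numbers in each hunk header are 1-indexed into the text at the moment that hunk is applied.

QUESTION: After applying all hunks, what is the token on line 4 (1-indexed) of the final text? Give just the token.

Hunk 1: at line 1 remove [mefh,vgd] add [addsi] -> 7 lines: vwvt msiv addsi ntvk hklun bdj mxkqm
Hunk 2: at line 4 remove [hklun,bdj] add [hkk,hgd] -> 7 lines: vwvt msiv addsi ntvk hkk hgd mxkqm
Hunk 3: at line 1 remove [addsi,ntvk] add [qfcwb,ijy,leo] -> 8 lines: vwvt msiv qfcwb ijy leo hkk hgd mxkqm
Final line 4: ijy

Answer: ijy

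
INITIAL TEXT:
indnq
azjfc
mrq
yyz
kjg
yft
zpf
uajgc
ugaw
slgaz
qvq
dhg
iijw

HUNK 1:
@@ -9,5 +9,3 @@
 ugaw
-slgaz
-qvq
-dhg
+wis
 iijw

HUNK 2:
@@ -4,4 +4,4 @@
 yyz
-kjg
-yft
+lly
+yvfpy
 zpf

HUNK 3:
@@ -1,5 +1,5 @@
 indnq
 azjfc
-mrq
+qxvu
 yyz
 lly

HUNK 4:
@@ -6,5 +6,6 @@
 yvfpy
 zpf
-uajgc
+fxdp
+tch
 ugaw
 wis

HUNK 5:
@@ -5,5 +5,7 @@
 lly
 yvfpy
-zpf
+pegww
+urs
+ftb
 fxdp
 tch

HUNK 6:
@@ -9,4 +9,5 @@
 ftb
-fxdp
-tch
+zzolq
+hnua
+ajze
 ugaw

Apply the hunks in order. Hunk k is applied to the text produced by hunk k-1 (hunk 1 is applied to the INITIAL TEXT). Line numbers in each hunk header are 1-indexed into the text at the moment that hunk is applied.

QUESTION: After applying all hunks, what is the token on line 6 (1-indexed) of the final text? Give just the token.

Answer: yvfpy

Derivation:
Hunk 1: at line 9 remove [slgaz,qvq,dhg] add [wis] -> 11 lines: indnq azjfc mrq yyz kjg yft zpf uajgc ugaw wis iijw
Hunk 2: at line 4 remove [kjg,yft] add [lly,yvfpy] -> 11 lines: indnq azjfc mrq yyz lly yvfpy zpf uajgc ugaw wis iijw
Hunk 3: at line 1 remove [mrq] add [qxvu] -> 11 lines: indnq azjfc qxvu yyz lly yvfpy zpf uajgc ugaw wis iijw
Hunk 4: at line 6 remove [uajgc] add [fxdp,tch] -> 12 lines: indnq azjfc qxvu yyz lly yvfpy zpf fxdp tch ugaw wis iijw
Hunk 5: at line 5 remove [zpf] add [pegww,urs,ftb] -> 14 lines: indnq azjfc qxvu yyz lly yvfpy pegww urs ftb fxdp tch ugaw wis iijw
Hunk 6: at line 9 remove [fxdp,tch] add [zzolq,hnua,ajze] -> 15 lines: indnq azjfc qxvu yyz lly yvfpy pegww urs ftb zzolq hnua ajze ugaw wis iijw
Final line 6: yvfpy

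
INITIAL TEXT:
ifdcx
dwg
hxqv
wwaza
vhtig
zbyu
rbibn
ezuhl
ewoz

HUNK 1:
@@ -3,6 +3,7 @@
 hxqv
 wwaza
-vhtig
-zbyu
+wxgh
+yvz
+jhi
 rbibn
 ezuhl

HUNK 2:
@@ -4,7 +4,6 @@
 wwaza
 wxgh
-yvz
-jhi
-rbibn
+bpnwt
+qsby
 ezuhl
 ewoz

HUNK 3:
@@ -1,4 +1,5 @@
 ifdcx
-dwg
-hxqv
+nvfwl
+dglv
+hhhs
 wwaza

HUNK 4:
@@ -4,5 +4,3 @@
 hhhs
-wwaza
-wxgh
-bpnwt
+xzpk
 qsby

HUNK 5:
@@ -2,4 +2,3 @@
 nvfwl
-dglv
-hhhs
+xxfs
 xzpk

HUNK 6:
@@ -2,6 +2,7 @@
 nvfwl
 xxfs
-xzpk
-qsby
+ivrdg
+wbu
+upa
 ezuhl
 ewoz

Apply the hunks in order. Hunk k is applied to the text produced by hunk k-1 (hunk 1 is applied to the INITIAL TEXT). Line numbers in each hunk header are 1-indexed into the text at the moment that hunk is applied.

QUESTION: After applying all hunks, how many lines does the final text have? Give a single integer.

Answer: 8

Derivation:
Hunk 1: at line 3 remove [vhtig,zbyu] add [wxgh,yvz,jhi] -> 10 lines: ifdcx dwg hxqv wwaza wxgh yvz jhi rbibn ezuhl ewoz
Hunk 2: at line 4 remove [yvz,jhi,rbibn] add [bpnwt,qsby] -> 9 lines: ifdcx dwg hxqv wwaza wxgh bpnwt qsby ezuhl ewoz
Hunk 3: at line 1 remove [dwg,hxqv] add [nvfwl,dglv,hhhs] -> 10 lines: ifdcx nvfwl dglv hhhs wwaza wxgh bpnwt qsby ezuhl ewoz
Hunk 4: at line 4 remove [wwaza,wxgh,bpnwt] add [xzpk] -> 8 lines: ifdcx nvfwl dglv hhhs xzpk qsby ezuhl ewoz
Hunk 5: at line 2 remove [dglv,hhhs] add [xxfs] -> 7 lines: ifdcx nvfwl xxfs xzpk qsby ezuhl ewoz
Hunk 6: at line 2 remove [xzpk,qsby] add [ivrdg,wbu,upa] -> 8 lines: ifdcx nvfwl xxfs ivrdg wbu upa ezuhl ewoz
Final line count: 8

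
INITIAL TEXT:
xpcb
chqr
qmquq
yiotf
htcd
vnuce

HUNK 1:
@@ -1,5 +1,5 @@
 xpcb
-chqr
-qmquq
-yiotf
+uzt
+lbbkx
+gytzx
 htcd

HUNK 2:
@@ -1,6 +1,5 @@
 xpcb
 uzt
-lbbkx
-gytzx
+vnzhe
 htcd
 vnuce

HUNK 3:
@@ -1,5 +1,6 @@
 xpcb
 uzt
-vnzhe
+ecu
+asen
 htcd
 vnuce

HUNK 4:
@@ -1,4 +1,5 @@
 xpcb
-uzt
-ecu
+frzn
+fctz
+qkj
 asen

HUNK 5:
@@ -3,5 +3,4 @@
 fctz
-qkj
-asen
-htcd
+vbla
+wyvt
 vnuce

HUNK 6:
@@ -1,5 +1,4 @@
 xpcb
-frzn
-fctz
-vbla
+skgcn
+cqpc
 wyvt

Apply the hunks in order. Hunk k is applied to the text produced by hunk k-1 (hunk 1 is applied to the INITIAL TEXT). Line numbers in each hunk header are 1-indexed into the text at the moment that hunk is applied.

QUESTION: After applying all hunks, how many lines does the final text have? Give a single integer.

Hunk 1: at line 1 remove [chqr,qmquq,yiotf] add [uzt,lbbkx,gytzx] -> 6 lines: xpcb uzt lbbkx gytzx htcd vnuce
Hunk 2: at line 1 remove [lbbkx,gytzx] add [vnzhe] -> 5 lines: xpcb uzt vnzhe htcd vnuce
Hunk 3: at line 1 remove [vnzhe] add [ecu,asen] -> 6 lines: xpcb uzt ecu asen htcd vnuce
Hunk 4: at line 1 remove [uzt,ecu] add [frzn,fctz,qkj] -> 7 lines: xpcb frzn fctz qkj asen htcd vnuce
Hunk 5: at line 3 remove [qkj,asen,htcd] add [vbla,wyvt] -> 6 lines: xpcb frzn fctz vbla wyvt vnuce
Hunk 6: at line 1 remove [frzn,fctz,vbla] add [skgcn,cqpc] -> 5 lines: xpcb skgcn cqpc wyvt vnuce
Final line count: 5

Answer: 5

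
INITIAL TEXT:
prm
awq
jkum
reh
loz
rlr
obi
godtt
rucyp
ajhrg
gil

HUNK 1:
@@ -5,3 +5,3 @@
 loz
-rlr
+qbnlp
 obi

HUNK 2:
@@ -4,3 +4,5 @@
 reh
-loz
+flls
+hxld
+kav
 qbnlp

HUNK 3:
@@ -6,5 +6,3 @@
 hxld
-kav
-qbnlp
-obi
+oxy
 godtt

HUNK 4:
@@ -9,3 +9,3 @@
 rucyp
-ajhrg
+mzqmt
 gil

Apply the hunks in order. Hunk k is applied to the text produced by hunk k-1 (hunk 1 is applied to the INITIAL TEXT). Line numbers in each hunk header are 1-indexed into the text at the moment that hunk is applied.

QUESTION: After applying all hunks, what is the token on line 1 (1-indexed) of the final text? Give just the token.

Hunk 1: at line 5 remove [rlr] add [qbnlp] -> 11 lines: prm awq jkum reh loz qbnlp obi godtt rucyp ajhrg gil
Hunk 2: at line 4 remove [loz] add [flls,hxld,kav] -> 13 lines: prm awq jkum reh flls hxld kav qbnlp obi godtt rucyp ajhrg gil
Hunk 3: at line 6 remove [kav,qbnlp,obi] add [oxy] -> 11 lines: prm awq jkum reh flls hxld oxy godtt rucyp ajhrg gil
Hunk 4: at line 9 remove [ajhrg] add [mzqmt] -> 11 lines: prm awq jkum reh flls hxld oxy godtt rucyp mzqmt gil
Final line 1: prm

Answer: prm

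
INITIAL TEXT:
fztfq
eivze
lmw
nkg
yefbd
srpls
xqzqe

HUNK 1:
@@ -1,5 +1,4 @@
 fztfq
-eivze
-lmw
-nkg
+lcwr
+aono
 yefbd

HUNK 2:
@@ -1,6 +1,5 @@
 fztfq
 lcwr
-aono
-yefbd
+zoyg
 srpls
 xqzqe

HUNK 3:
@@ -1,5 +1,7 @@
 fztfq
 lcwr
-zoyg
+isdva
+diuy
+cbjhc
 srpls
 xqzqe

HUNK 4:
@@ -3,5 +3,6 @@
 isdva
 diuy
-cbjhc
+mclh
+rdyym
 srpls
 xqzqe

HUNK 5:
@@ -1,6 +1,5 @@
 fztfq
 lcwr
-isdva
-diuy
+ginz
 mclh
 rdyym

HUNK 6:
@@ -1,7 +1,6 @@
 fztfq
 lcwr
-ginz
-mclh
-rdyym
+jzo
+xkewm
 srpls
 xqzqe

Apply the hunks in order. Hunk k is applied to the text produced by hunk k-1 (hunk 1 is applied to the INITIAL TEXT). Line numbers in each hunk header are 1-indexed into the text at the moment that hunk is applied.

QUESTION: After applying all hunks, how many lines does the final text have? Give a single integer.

Answer: 6

Derivation:
Hunk 1: at line 1 remove [eivze,lmw,nkg] add [lcwr,aono] -> 6 lines: fztfq lcwr aono yefbd srpls xqzqe
Hunk 2: at line 1 remove [aono,yefbd] add [zoyg] -> 5 lines: fztfq lcwr zoyg srpls xqzqe
Hunk 3: at line 1 remove [zoyg] add [isdva,diuy,cbjhc] -> 7 lines: fztfq lcwr isdva diuy cbjhc srpls xqzqe
Hunk 4: at line 3 remove [cbjhc] add [mclh,rdyym] -> 8 lines: fztfq lcwr isdva diuy mclh rdyym srpls xqzqe
Hunk 5: at line 1 remove [isdva,diuy] add [ginz] -> 7 lines: fztfq lcwr ginz mclh rdyym srpls xqzqe
Hunk 6: at line 1 remove [ginz,mclh,rdyym] add [jzo,xkewm] -> 6 lines: fztfq lcwr jzo xkewm srpls xqzqe
Final line count: 6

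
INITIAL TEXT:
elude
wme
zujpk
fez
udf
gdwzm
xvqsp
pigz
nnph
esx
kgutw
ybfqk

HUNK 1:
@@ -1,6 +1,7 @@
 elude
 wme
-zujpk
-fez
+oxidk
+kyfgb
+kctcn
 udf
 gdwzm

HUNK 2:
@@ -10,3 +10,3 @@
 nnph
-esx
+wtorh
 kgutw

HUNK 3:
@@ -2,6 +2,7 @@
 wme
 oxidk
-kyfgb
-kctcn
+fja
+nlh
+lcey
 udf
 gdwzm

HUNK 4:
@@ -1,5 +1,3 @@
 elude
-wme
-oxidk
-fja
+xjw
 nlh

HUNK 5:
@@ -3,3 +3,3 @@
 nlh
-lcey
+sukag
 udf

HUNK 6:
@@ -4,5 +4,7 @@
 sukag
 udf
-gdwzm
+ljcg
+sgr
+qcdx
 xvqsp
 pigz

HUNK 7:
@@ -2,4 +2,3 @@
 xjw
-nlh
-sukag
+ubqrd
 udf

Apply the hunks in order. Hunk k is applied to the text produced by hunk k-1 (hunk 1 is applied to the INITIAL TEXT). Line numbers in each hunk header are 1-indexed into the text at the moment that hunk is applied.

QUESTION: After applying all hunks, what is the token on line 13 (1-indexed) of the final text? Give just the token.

Answer: ybfqk

Derivation:
Hunk 1: at line 1 remove [zujpk,fez] add [oxidk,kyfgb,kctcn] -> 13 lines: elude wme oxidk kyfgb kctcn udf gdwzm xvqsp pigz nnph esx kgutw ybfqk
Hunk 2: at line 10 remove [esx] add [wtorh] -> 13 lines: elude wme oxidk kyfgb kctcn udf gdwzm xvqsp pigz nnph wtorh kgutw ybfqk
Hunk 3: at line 2 remove [kyfgb,kctcn] add [fja,nlh,lcey] -> 14 lines: elude wme oxidk fja nlh lcey udf gdwzm xvqsp pigz nnph wtorh kgutw ybfqk
Hunk 4: at line 1 remove [wme,oxidk,fja] add [xjw] -> 12 lines: elude xjw nlh lcey udf gdwzm xvqsp pigz nnph wtorh kgutw ybfqk
Hunk 5: at line 3 remove [lcey] add [sukag] -> 12 lines: elude xjw nlh sukag udf gdwzm xvqsp pigz nnph wtorh kgutw ybfqk
Hunk 6: at line 4 remove [gdwzm] add [ljcg,sgr,qcdx] -> 14 lines: elude xjw nlh sukag udf ljcg sgr qcdx xvqsp pigz nnph wtorh kgutw ybfqk
Hunk 7: at line 2 remove [nlh,sukag] add [ubqrd] -> 13 lines: elude xjw ubqrd udf ljcg sgr qcdx xvqsp pigz nnph wtorh kgutw ybfqk
Final line 13: ybfqk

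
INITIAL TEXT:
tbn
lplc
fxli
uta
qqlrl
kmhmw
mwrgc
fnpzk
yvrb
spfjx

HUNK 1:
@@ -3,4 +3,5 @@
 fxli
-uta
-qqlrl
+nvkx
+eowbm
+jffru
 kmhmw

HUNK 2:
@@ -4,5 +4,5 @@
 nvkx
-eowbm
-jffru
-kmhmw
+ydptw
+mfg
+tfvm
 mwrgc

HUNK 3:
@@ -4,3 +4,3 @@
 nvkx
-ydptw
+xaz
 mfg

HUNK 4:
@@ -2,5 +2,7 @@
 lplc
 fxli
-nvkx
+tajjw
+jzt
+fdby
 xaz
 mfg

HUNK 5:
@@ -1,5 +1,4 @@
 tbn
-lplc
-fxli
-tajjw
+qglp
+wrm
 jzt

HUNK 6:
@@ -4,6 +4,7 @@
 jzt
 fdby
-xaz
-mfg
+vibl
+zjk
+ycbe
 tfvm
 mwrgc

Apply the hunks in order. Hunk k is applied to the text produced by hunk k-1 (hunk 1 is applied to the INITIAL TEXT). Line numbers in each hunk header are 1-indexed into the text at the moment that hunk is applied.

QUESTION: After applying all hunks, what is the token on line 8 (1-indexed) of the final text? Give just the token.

Hunk 1: at line 3 remove [uta,qqlrl] add [nvkx,eowbm,jffru] -> 11 lines: tbn lplc fxli nvkx eowbm jffru kmhmw mwrgc fnpzk yvrb spfjx
Hunk 2: at line 4 remove [eowbm,jffru,kmhmw] add [ydptw,mfg,tfvm] -> 11 lines: tbn lplc fxli nvkx ydptw mfg tfvm mwrgc fnpzk yvrb spfjx
Hunk 3: at line 4 remove [ydptw] add [xaz] -> 11 lines: tbn lplc fxli nvkx xaz mfg tfvm mwrgc fnpzk yvrb spfjx
Hunk 4: at line 2 remove [nvkx] add [tajjw,jzt,fdby] -> 13 lines: tbn lplc fxli tajjw jzt fdby xaz mfg tfvm mwrgc fnpzk yvrb spfjx
Hunk 5: at line 1 remove [lplc,fxli,tajjw] add [qglp,wrm] -> 12 lines: tbn qglp wrm jzt fdby xaz mfg tfvm mwrgc fnpzk yvrb spfjx
Hunk 6: at line 4 remove [xaz,mfg] add [vibl,zjk,ycbe] -> 13 lines: tbn qglp wrm jzt fdby vibl zjk ycbe tfvm mwrgc fnpzk yvrb spfjx
Final line 8: ycbe

Answer: ycbe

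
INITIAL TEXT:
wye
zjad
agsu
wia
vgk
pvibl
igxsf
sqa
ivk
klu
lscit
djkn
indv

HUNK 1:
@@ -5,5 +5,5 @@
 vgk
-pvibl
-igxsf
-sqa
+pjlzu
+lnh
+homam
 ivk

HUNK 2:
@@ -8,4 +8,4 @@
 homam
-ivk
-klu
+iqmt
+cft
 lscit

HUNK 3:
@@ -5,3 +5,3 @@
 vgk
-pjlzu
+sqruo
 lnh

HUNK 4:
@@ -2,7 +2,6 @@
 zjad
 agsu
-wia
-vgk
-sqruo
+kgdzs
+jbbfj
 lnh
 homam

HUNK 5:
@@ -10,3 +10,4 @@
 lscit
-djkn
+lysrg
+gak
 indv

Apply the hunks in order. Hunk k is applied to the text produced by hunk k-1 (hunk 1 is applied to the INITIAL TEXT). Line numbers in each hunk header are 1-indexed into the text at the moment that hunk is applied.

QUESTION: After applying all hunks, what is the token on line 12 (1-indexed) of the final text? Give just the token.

Answer: gak

Derivation:
Hunk 1: at line 5 remove [pvibl,igxsf,sqa] add [pjlzu,lnh,homam] -> 13 lines: wye zjad agsu wia vgk pjlzu lnh homam ivk klu lscit djkn indv
Hunk 2: at line 8 remove [ivk,klu] add [iqmt,cft] -> 13 lines: wye zjad agsu wia vgk pjlzu lnh homam iqmt cft lscit djkn indv
Hunk 3: at line 5 remove [pjlzu] add [sqruo] -> 13 lines: wye zjad agsu wia vgk sqruo lnh homam iqmt cft lscit djkn indv
Hunk 4: at line 2 remove [wia,vgk,sqruo] add [kgdzs,jbbfj] -> 12 lines: wye zjad agsu kgdzs jbbfj lnh homam iqmt cft lscit djkn indv
Hunk 5: at line 10 remove [djkn] add [lysrg,gak] -> 13 lines: wye zjad agsu kgdzs jbbfj lnh homam iqmt cft lscit lysrg gak indv
Final line 12: gak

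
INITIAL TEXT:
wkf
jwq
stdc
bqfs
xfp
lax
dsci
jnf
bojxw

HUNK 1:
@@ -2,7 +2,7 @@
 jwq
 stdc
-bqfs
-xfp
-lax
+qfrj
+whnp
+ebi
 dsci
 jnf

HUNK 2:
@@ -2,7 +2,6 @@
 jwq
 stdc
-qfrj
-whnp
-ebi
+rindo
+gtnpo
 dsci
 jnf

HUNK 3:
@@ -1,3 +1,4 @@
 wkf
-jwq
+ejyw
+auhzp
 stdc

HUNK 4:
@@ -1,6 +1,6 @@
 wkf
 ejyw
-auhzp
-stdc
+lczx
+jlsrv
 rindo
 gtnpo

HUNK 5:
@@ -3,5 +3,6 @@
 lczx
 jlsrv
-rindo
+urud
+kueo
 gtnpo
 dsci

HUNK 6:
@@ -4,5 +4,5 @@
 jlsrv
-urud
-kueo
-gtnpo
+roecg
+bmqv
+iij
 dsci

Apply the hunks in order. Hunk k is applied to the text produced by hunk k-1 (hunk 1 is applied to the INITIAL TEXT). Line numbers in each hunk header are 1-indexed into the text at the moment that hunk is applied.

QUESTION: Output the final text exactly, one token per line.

Answer: wkf
ejyw
lczx
jlsrv
roecg
bmqv
iij
dsci
jnf
bojxw

Derivation:
Hunk 1: at line 2 remove [bqfs,xfp,lax] add [qfrj,whnp,ebi] -> 9 lines: wkf jwq stdc qfrj whnp ebi dsci jnf bojxw
Hunk 2: at line 2 remove [qfrj,whnp,ebi] add [rindo,gtnpo] -> 8 lines: wkf jwq stdc rindo gtnpo dsci jnf bojxw
Hunk 3: at line 1 remove [jwq] add [ejyw,auhzp] -> 9 lines: wkf ejyw auhzp stdc rindo gtnpo dsci jnf bojxw
Hunk 4: at line 1 remove [auhzp,stdc] add [lczx,jlsrv] -> 9 lines: wkf ejyw lczx jlsrv rindo gtnpo dsci jnf bojxw
Hunk 5: at line 3 remove [rindo] add [urud,kueo] -> 10 lines: wkf ejyw lczx jlsrv urud kueo gtnpo dsci jnf bojxw
Hunk 6: at line 4 remove [urud,kueo,gtnpo] add [roecg,bmqv,iij] -> 10 lines: wkf ejyw lczx jlsrv roecg bmqv iij dsci jnf bojxw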